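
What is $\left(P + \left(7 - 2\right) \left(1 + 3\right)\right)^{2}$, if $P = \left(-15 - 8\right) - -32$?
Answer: $841$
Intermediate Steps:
$P = 9$ ($P = -23 + 32 = 9$)
$\left(P + \left(7 - 2\right) \left(1 + 3\right)\right)^{2} = \left(9 + \left(7 - 2\right) \left(1 + 3\right)\right)^{2} = \left(9 + 5 \cdot 4\right)^{2} = \left(9 + 20\right)^{2} = 29^{2} = 841$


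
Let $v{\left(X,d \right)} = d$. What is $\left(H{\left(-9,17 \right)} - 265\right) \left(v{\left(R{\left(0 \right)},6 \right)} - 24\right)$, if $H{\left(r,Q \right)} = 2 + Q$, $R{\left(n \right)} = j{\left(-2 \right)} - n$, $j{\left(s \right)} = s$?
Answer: $4428$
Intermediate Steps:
$R{\left(n \right)} = -2 - n$
$\left(H{\left(-9,17 \right)} - 265\right) \left(v{\left(R{\left(0 \right)},6 \right)} - 24\right) = \left(\left(2 + 17\right) - 265\right) \left(6 - 24\right) = \left(19 - 265\right) \left(6 - 24\right) = \left(-246\right) \left(-18\right) = 4428$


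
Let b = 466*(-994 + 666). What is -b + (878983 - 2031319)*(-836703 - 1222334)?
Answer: 2372702613280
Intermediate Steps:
b = -152848 (b = 466*(-328) = -152848)
-b + (878983 - 2031319)*(-836703 - 1222334) = -1*(-152848) + (878983 - 2031319)*(-836703 - 1222334) = 152848 - 1152336*(-2059037) = 152848 + 2372702460432 = 2372702613280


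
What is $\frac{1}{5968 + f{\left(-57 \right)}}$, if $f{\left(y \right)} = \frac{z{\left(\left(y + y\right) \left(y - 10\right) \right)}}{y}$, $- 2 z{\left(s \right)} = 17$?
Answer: $\frac{114}{680369} \approx 0.00016756$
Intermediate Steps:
$z{\left(s \right)} = - \frac{17}{2}$ ($z{\left(s \right)} = \left(- \frac{1}{2}\right) 17 = - \frac{17}{2}$)
$f{\left(y \right)} = - \frac{17}{2 y}$
$\frac{1}{5968 + f{\left(-57 \right)}} = \frac{1}{5968 - \frac{17}{2 \left(-57\right)}} = \frac{1}{5968 - - \frac{17}{114}} = \frac{1}{5968 + \frac{17}{114}} = \frac{1}{\frac{680369}{114}} = \frac{114}{680369}$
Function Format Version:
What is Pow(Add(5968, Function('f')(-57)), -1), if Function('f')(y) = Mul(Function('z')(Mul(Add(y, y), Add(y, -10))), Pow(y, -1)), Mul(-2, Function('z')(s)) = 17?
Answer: Rational(114, 680369) ≈ 0.00016756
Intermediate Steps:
Function('z')(s) = Rational(-17, 2) (Function('z')(s) = Mul(Rational(-1, 2), 17) = Rational(-17, 2))
Function('f')(y) = Mul(Rational(-17, 2), Pow(y, -1))
Pow(Add(5968, Function('f')(-57)), -1) = Pow(Add(5968, Mul(Rational(-17, 2), Pow(-57, -1))), -1) = Pow(Add(5968, Mul(Rational(-17, 2), Rational(-1, 57))), -1) = Pow(Add(5968, Rational(17, 114)), -1) = Pow(Rational(680369, 114), -1) = Rational(114, 680369)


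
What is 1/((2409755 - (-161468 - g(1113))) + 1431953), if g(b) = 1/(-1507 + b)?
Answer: 394/1577251343 ≈ 2.4980e-7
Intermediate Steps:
1/((2409755 - (-161468 - g(1113))) + 1431953) = 1/((2409755 - (-161468 - 1/(-1507 + 1113))) + 1431953) = 1/((2409755 - (-161468 - 1/(-394))) + 1431953) = 1/((2409755 - (-161468 - 1*(-1/394))) + 1431953) = 1/((2409755 - (-161468 + 1/394)) + 1431953) = 1/((2409755 - 1*(-63618391/394)) + 1431953) = 1/((2409755 + 63618391/394) + 1431953) = 1/(1013061861/394 + 1431953) = 1/(1577251343/394) = 394/1577251343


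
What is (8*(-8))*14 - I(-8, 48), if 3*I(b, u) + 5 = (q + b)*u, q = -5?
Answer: -2059/3 ≈ -686.33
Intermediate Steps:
I(b, u) = -5/3 + u*(-5 + b)/3 (I(b, u) = -5/3 + ((-5 + b)*u)/3 = -5/3 + (u*(-5 + b))/3 = -5/3 + u*(-5 + b)/3)
(8*(-8))*14 - I(-8, 48) = (8*(-8))*14 - (-5/3 - 5/3*48 + (⅓)*(-8)*48) = -64*14 - (-5/3 - 80 - 128) = -896 - 1*(-629/3) = -896 + 629/3 = -2059/3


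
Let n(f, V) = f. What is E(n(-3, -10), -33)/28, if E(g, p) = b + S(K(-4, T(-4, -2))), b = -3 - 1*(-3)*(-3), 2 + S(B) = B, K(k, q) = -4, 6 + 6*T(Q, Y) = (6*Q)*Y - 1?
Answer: -9/14 ≈ -0.64286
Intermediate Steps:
T(Q, Y) = -7/6 + Q*Y (T(Q, Y) = -1 + ((6*Q)*Y - 1)/6 = -1 + (6*Q*Y - 1)/6 = -1 + (-1 + 6*Q*Y)/6 = -1 + (-⅙ + Q*Y) = -7/6 + Q*Y)
S(B) = -2 + B
b = -12 (b = -3 - (-3)*(-3) = -3 - 1*9 = -3 - 9 = -12)
E(g, p) = -18 (E(g, p) = -12 + (-2 - 4) = -12 - 6 = -18)
E(n(-3, -10), -33)/28 = -18/28 = -18*1/28 = -9/14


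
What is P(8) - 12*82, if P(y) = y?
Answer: -976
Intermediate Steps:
P(8) - 12*82 = 8 - 12*82 = 8 - 1*984 = 8 - 984 = -976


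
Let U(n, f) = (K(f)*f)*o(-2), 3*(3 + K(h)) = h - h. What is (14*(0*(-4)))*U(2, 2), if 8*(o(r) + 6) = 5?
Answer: 0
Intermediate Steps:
K(h) = -3 (K(h) = -3 + (h - h)/3 = -3 + (1/3)*0 = -3 + 0 = -3)
o(r) = -43/8 (o(r) = -6 + (1/8)*5 = -6 + 5/8 = -43/8)
U(n, f) = 129*f/8 (U(n, f) = -3*f*(-43/8) = 129*f/8)
(14*(0*(-4)))*U(2, 2) = (14*(0*(-4)))*((129/8)*2) = (14*0)*(129/4) = 0*(129/4) = 0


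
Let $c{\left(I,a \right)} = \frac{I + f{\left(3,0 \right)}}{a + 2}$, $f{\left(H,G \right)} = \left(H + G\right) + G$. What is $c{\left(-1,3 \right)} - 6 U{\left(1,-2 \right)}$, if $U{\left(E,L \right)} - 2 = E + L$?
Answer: $- \frac{28}{5} \approx -5.6$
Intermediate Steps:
$f{\left(H,G \right)} = H + 2 G$ ($f{\left(H,G \right)} = \left(G + H\right) + G = H + 2 G$)
$U{\left(E,L \right)} = 2 + E + L$ ($U{\left(E,L \right)} = 2 + \left(E + L\right) = 2 + E + L$)
$c{\left(I,a \right)} = \frac{3 + I}{2 + a}$ ($c{\left(I,a \right)} = \frac{I + \left(3 + 2 \cdot 0\right)}{a + 2} = \frac{I + \left(3 + 0\right)}{2 + a} = \frac{I + 3}{2 + a} = \frac{3 + I}{2 + a}$)
$c{\left(-1,3 \right)} - 6 U{\left(1,-2 \right)} = \frac{3 - 1}{2 + 3} - 6 \left(2 + 1 - 2\right) = \frac{1}{5} \cdot 2 - 6 = \frac{2}{5} - 6 = - \frac{28}{5}$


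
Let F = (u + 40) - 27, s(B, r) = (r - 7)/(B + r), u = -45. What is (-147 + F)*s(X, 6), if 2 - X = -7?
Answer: 179/15 ≈ 11.933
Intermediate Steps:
X = 9 (X = 2 - 1*(-7) = 2 + 7 = 9)
s(B, r) = (-7 + r)/(B + r)
F = -32 (F = (-45 + 40) - 27 = -5 - 27 = -32)
(-147 + F)*s(X, 6) = (-147 - 32)*((-7 + 6)/(9 + 6)) = -179*(-1)/15 = -179*(-1/15) = 179/15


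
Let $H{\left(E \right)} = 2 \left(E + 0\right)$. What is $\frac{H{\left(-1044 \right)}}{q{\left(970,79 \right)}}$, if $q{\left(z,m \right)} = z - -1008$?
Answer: $- \frac{1044}{989} \approx -1.0556$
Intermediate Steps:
$q{\left(z,m \right)} = 1008 + z$ ($q{\left(z,m \right)} = z + 1008 = 1008 + z$)
$H{\left(E \right)} = 2 E$
$\frac{H{\left(-1044 \right)}}{q{\left(970,79 \right)}} = \frac{2 \left(-1044\right)}{1008 + 970} = - \frac{2088}{1978} = \left(-2088\right) \frac{1}{1978} = - \frac{1044}{989}$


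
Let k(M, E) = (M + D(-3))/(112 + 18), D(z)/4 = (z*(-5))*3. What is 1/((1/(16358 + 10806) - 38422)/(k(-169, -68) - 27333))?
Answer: 48260635378/67840188455 ≈ 0.71139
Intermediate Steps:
D(z) = -60*z (D(z) = 4*((z*(-5))*3) = 4*(-5*z*3) = 4*(-15*z) = -60*z)
k(M, E) = 18/13 + M/130 (k(M, E) = (M - 60*(-3))/(112 + 18) = (M + 180)/130 = (180 + M)*(1/130) = 18/13 + M/130)
1/((1/(16358 + 10806) - 38422)/(k(-169, -68) - 27333)) = 1/((1/(16358 + 10806) - 38422)/((18/13 + (1/130)*(-169)) - 27333)) = 1/((1/27164 - 38422)/((18/13 - 13/10) - 27333)) = 1/((1/27164 - 38422)/(11/130 - 27333)) = 1/(-1043695207/(27164*(-3553279/130))) = 1/(-1043695207/27164*(-130/3553279)) = 1/(67840188455/48260635378) = 48260635378/67840188455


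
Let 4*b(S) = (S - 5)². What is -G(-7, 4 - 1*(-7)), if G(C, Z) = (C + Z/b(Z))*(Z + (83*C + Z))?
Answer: -29068/9 ≈ -3229.8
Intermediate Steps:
b(S) = (-5 + S)²/4 (b(S) = (S - 5)²/4 = (-5 + S)²/4)
G(C, Z) = (C + 4*Z/(-5 + Z)²)*(2*Z + 83*C) (G(C, Z) = (C + Z/(((-5 + Z)²/4)))*(Z + (83*C + Z)) = (C + Z*(4/(-5 + Z)²))*(Z + (Z + 83*C)) = (C + 4*Z/(-5 + Z)²)*(2*Z + 83*C))
-G(-7, 4 - 1*(-7)) = -(8*(4 - 1*(-7))² + 332*(-7)*(4 - 1*(-7)) - 7*(-5 + (4 - 1*(-7)))²*(2*(4 - 1*(-7)) + 83*(-7)))/(-5 + (4 - 1*(-7)))² = -(8*(4 + 7)² + 332*(-7)*(4 + 7) - 7*(-5 + (4 + 7))²*(2*(4 + 7) - 581))/(-5 + (4 + 7))² = -(8*11² + 332*(-7)*11 - 7*(-5 + 11)²*(2*11 - 581))/(-5 + 11)² = -(8*121 - 25564 - 7*6²*(22 - 581))/6² = -(968 - 25564 - 7*36*(-559))/36 = -(968 - 25564 + 140868)/36 = -116272/36 = -1*29068/9 = -29068/9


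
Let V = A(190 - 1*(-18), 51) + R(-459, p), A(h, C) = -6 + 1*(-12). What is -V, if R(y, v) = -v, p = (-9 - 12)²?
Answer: 459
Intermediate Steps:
p = 441 (p = (-21)² = 441)
A(h, C) = -18 (A(h, C) = -6 - 12 = -18)
V = -459 (V = -18 - 1*441 = -18 - 441 = -459)
-V = -1*(-459) = 459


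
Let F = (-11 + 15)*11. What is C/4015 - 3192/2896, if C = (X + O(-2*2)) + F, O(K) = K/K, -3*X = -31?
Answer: -4745863/4360290 ≈ -1.0884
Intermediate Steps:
X = 31/3 (X = -⅓*(-31) = 31/3 ≈ 10.333)
F = 44 (F = 4*11 = 44)
O(K) = 1
C = 166/3 (C = (31/3 + 1) + 44 = 34/3 + 44 = 166/3 ≈ 55.333)
C/4015 - 3192/2896 = (166/3)/4015 - 3192/2896 = (166/3)*(1/4015) - 3192*1/2896 = 166/12045 - 399/362 = -4745863/4360290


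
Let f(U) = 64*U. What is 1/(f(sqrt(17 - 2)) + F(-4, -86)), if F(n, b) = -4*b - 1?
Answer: 343/56209 - 64*sqrt(15)/56209 ≈ 0.0016924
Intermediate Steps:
F(n, b) = -1 - 4*b
1/(f(sqrt(17 - 2)) + F(-4, -86)) = 1/(64*sqrt(17 - 2) + (-1 - 4*(-86))) = 1/(64*sqrt(15) + (-1 + 344)) = 1/(64*sqrt(15) + 343) = 1/(343 + 64*sqrt(15))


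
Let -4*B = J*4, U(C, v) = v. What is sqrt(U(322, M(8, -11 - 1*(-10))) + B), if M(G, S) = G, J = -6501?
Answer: sqrt(6509) ≈ 80.678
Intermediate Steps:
B = 6501 (B = -(-6501)*4/4 = -1/4*(-26004) = 6501)
sqrt(U(322, M(8, -11 - 1*(-10))) + B) = sqrt(8 + 6501) = sqrt(6509)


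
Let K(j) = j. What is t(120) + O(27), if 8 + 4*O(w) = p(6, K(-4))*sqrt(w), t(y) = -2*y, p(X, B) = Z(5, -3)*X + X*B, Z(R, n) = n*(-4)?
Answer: -242 + 36*sqrt(3) ≈ -179.65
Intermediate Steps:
Z(R, n) = -4*n
p(X, B) = 12*X + B*X (p(X, B) = (-4*(-3))*X + X*B = 12*X + B*X)
O(w) = -2 + 12*sqrt(w) (O(w) = -2 + ((6*(12 - 4))*sqrt(w))/4 = -2 + ((6*8)*sqrt(w))/4 = -2 + (48*sqrt(w))/4 = -2 + 12*sqrt(w))
t(120) + O(27) = -2*120 + (-2 + 12*sqrt(27)) = -240 + (-2 + 12*(3*sqrt(3))) = -240 + (-2 + 36*sqrt(3)) = -242 + 36*sqrt(3)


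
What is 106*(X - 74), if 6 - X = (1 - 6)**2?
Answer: -9858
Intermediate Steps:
X = -19 (X = 6 - (1 - 6)**2 = 6 - 1*(-5)**2 = 6 - 1*25 = 6 - 25 = -19)
106*(X - 74) = 106*(-19 - 74) = 106*(-93) = -9858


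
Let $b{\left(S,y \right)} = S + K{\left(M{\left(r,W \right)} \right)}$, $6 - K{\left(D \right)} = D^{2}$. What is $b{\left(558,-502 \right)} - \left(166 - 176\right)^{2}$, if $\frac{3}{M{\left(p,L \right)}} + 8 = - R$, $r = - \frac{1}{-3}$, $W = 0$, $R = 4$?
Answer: $\frac{7423}{16} \approx 463.94$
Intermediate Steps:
$r = \frac{1}{3}$ ($r = \left(-1\right) \left(- \frac{1}{3}\right) = \frac{1}{3} \approx 0.33333$)
$M{\left(p,L \right)} = - \frac{1}{4}$ ($M{\left(p,L \right)} = \frac{3}{-8 - 4} = \frac{3}{-12} = 3 \left(- \frac{1}{12}\right) = - \frac{1}{4}$)
$K{\left(D \right)} = 6 - D^{2}$
$b{\left(S,y \right)} = \frac{95}{16} + S$ ($b{\left(S,y \right)} = S + \left(6 - \left(- \frac{1}{4}\right)^{2}\right) = S + \left(6 - \frac{1}{16}\right) = S + \frac{95}{16} = \frac{95}{16} + S$)
$b{\left(558,-502 \right)} - \left(166 - 176\right)^{2} = \left(\frac{95}{16} + 558\right) - \left(166 - 176\right)^{2} = \frac{9023}{16} - \left(-10\right)^{2} = \frac{9023}{16} - 100 = \frac{7423}{16}$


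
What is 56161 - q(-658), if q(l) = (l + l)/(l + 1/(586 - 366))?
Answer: 8129520679/144759 ≈ 56159.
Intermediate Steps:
q(l) = 2*l/(1/220 + l) (q(l) = (2*l)/(l + 1/220) = (2*l)/(1/220 + l) = 2*l/(1/220 + l))
56161 - q(-658) = 56161 - 440*(-658)/(1 + 220*(-658)) = 56161 - 440*(-658)/(1 - 144760) = 56161 - 440*(-658)/(-144759) = 56161 - 440*(-658)*(-1)/144759 = 56161 - 1*289520/144759 = 56161 - 289520/144759 = 8129520679/144759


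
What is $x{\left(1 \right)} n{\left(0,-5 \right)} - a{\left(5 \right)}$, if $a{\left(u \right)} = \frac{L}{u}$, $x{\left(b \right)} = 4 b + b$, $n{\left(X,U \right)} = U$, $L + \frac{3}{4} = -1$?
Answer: $- \frac{493}{20} \approx -24.65$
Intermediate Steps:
$L = - \frac{7}{4}$ ($L = - \frac{3}{4} - 1 = - \frac{7}{4} \approx -1.75$)
$x{\left(b \right)} = 5 b$
$a{\left(u \right)} = - \frac{7}{4 u}$
$x{\left(1 \right)} n{\left(0,-5 \right)} - a{\left(5 \right)} = 5 \cdot 1 \left(-5\right) - - \frac{7}{4 \cdot 5} = 5 \left(-5\right) - \left(- \frac{7}{4}\right) \frac{1}{5} = -25 - - \frac{7}{20} = -25 + \frac{7}{20} = - \frac{493}{20}$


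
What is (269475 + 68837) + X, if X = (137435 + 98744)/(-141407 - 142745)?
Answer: 96131795245/284152 ≈ 3.3831e+5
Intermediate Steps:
X = -236179/284152 (X = 236179/(-284152) = 236179*(-1/284152) = -236179/284152 ≈ -0.83117)
(269475 + 68837) + X = (269475 + 68837) - 236179/284152 = 338312 - 236179/284152 = 96131795245/284152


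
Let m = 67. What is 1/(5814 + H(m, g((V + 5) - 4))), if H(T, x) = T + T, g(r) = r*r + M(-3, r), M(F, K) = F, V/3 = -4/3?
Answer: 1/5948 ≈ 0.00016812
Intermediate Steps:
V = -4 (V = 3*(-4/3) = -4)
g(r) = -3 + r² (g(r) = r*r - 3 = r² - 3 = -3 + r²)
H(T, x) = 2*T
1/(5814 + H(m, g((V + 5) - 4))) = 1/(5814 + 2*67) = 1/(5814 + 134) = 1/5948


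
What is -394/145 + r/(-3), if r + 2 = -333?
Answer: 47393/435 ≈ 108.95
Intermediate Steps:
r = -335 (r = -2 - 333 = -335)
-394/145 + r/(-3) = -394/145 - 335/(-3) = -394*1/145 - 335*(-⅓) = -394/145 + 335/3 = 47393/435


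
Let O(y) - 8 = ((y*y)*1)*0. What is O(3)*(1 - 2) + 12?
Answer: 4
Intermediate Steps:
O(y) = 8 (O(y) = 8 + ((y*y)*1)*0 = 8 + (y**2*1)*0 = 8 + y**2*0 = 8 + 0 = 8)
O(3)*(1 - 2) + 12 = 8*(1 - 2) + 12 = 8*(-1) + 12 = -8 + 12 = 4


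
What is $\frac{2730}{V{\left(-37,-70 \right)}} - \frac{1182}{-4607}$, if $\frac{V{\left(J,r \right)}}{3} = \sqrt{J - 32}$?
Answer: $\frac{1182}{4607} - \frac{910 i \sqrt{69}}{69} \approx 0.25657 - 109.55 i$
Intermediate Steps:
$V{\left(J,r \right)} = 3 \sqrt{-32 + J}$ ($V{\left(J,r \right)} = 3 \sqrt{J - 32} = 3 \sqrt{-32 + J}$)
$\frac{2730}{V{\left(-37,-70 \right)}} - \frac{1182}{-4607} = \frac{2730}{3 \sqrt{-32 - 37}} - \frac{1182}{-4607} = \frac{2730}{3 \sqrt{-69}} - - \frac{1182}{4607} = \frac{2730}{3 i \sqrt{69}} + \frac{1182}{4607} = 2730 \left(- \frac{i \sqrt{69}}{207}\right) + \frac{1182}{4607} = - \frac{910 i \sqrt{69}}{69} + \frac{1182}{4607} = \frac{1182}{4607} - \frac{910 i \sqrt{69}}{69}$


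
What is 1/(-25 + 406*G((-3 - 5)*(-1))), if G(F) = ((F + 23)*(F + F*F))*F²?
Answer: 1/57996263 ≈ 1.7242e-8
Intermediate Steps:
G(F) = F²*(23 + F)*(F + F²) (G(F) = ((23 + F)*(F + F²))*F² = F²*(23 + F)*(F + F²))
1/(-25 + 406*G((-3 - 5)*(-1))) = 1/(-25 + 406*(((-3 - 5)*(-1))³*(23 + ((-3 - 5)*(-1))² + 24*((-3 - 5)*(-1))))) = 1/(-25 + 406*((-8*(-1))³*(23 + (-8*(-1))² + 24*(-8*(-1))))) = 1/(-25 + 406*(8³*(23 + 8² + 24*8))) = 1/(-25 + 406*(512*(23 + 64 + 192))) = 1/(-25 + 406*(512*279)) = 1/(-25 + 406*142848) = 1/(-25 + 57996288) = 1/57996263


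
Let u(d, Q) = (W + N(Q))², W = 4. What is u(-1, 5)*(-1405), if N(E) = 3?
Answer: -68845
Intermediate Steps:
u(d, Q) = 49 (u(d, Q) = (4 + 3)² = 7² = 49)
u(-1, 5)*(-1405) = 49*(-1405) = -68845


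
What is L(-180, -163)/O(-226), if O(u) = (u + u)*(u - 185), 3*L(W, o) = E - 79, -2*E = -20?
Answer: -23/185772 ≈ -0.00012381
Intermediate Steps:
E = 10 (E = -½*(-20) = 10)
L(W, o) = -23 (L(W, o) = (10 - 79)/3 = (⅓)*(-69) = -23)
O(u) = 2*u*(-185 + u) (O(u) = (2*u)*(-185 + u) = 2*u*(-185 + u))
L(-180, -163)/O(-226) = -23*(-1/(452*(-185 - 226))) = -23/(2*(-226)*(-411)) = -23/185772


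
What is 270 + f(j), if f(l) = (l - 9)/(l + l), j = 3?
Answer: 269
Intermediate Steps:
f(l) = (-9 + l)/(2*l) (f(l) = (-9 + l)/((2*l)) = (-9 + l)*(1/(2*l)) = (-9 + l)/(2*l))
270 + f(j) = 270 + (½)*(-9 + 3)/3 = 270 + (½)*(⅓)*(-6) = 270 - 1 = 269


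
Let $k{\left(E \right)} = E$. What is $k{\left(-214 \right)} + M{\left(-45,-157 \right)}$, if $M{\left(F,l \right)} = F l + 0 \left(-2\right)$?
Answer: $6851$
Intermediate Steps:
$M{\left(F,l \right)} = F l$ ($M{\left(F,l \right)} = F l + 0 = F l$)
$k{\left(-214 \right)} + M{\left(-45,-157 \right)} = -214 - -7065 = -214 + 7065 = 6851$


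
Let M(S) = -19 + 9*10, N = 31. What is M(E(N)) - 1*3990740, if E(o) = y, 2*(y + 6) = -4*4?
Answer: -3990669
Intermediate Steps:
y = -14 (y = -6 + (-4*4)/2 = -6 + (½)*(-16) = -6 - 8 = -14)
E(o) = -14
M(S) = 71 (M(S) = -19 + 90 = 71)
M(E(N)) - 1*3990740 = 71 - 1*3990740 = 71 - 3990740 = -3990669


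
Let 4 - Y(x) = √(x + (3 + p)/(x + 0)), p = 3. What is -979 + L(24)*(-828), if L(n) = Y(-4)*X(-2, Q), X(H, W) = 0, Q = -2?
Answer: -979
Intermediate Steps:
Y(x) = 4 - √(x + 6/x) (Y(x) = 4 - √(x + (3 + 3)/(x + 0)) = 4 - √(x + 6/x))
L(n) = 0 (L(n) = (4 - √(-4 + 6/(-4)))*0 = (4 - √(-4 + 6*(-¼)))*0 = (4 - √(-4 - 3/2))*0 = (4 - √(-11/2))*0 = (4 - I*√22/2)*0 = 0)
-979 + L(24)*(-828) = -979 + 0*(-828) = -979 + 0 = -979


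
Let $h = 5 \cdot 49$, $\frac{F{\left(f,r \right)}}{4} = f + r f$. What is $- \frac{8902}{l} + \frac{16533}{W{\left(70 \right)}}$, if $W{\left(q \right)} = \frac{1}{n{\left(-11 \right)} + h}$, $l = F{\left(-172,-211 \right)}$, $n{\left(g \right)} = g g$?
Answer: $\frac{437129870269}{72240} \approx 6.0511 \cdot 10^{6}$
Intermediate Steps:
$F{\left(f,r \right)} = 4 f + 4 f r$ ($F{\left(f,r \right)} = 4 \left(f + r f\right) = 4 \left(f + f r\right) = 4 f + 4 f r$)
$n{\left(g \right)} = g^{2}$
$h = 245$
$l = 144480$ ($l = 4 \left(-172\right) \left(1 - 211\right) = 4 \left(-172\right) \left(-210\right) = 144480$)
$W{\left(q \right)} = \frac{1}{366}$ ($W{\left(q \right)} = \frac{1}{\left(-11\right)^{2} + 245} = \frac{1}{121 + 245} = \frac{1}{366}$)
$- \frac{8902}{l} + \frac{16533}{W{\left(70 \right)}} = - \frac{8902}{144480} + 16533 \frac{1}{\frac{1}{366}} = \left(-8902\right) \frac{1}{144480} + 16533 \cdot 366 = - \frac{4451}{72240} + 6051078 = \frac{437129870269}{72240}$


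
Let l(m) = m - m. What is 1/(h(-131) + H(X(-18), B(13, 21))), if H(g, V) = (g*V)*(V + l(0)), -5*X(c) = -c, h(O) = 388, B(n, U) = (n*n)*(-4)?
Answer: -5/8223628 ≈ -6.0800e-7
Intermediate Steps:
B(n, U) = -4*n² (B(n, U) = n²*(-4) = -4*n²)
l(m) = 0
X(c) = c/5 (X(c) = -(-1)*c/5 = c/5)
H(g, V) = g*V² (H(g, V) = (g*V)*(V + 0) = (V*g)*V = g*V²)
1/(h(-131) + H(X(-18), B(13, 21))) = 1/(388 + ((⅕)*(-18))*(-4*13²)²) = 1/(388 - 18*(-4*169)²/5) = 1/(388 - 18/5*(-676)²) = 1/(388 - 18/5*456976) = 1/(388 - 8225568/5) = 1/(-8223628/5) = -5/8223628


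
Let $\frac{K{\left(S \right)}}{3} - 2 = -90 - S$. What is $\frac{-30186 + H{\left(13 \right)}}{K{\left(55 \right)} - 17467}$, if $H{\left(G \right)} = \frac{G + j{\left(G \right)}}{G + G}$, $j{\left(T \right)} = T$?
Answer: $\frac{30185}{17896} \approx 1.6867$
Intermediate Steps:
$K{\left(S \right)} = -264 - 3 S$ ($K{\left(S \right)} = 6 + 3 \left(-90 - S\right) = 6 - \left(270 + 3 S\right) = -264 - 3 S$)
$H{\left(G \right)} = 1$ ($H{\left(G \right)} = \frac{G + G}{G + G} = \frac{2 G}{2 G} = 2 G \frac{1}{2 G} = 1$)
$\frac{-30186 + H{\left(13 \right)}}{K{\left(55 \right)} - 17467} = \frac{-30186 + 1}{\left(-264 - 165\right) - 17467} = - \frac{30185}{\left(-264 - 165\right) - 17467} = - \frac{30185}{-429 - 17467} = - \frac{30185}{-17896} = \left(-30185\right) \left(- \frac{1}{17896}\right) = \frac{30185}{17896}$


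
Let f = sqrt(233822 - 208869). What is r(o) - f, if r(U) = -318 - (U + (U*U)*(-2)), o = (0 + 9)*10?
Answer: 15792 - sqrt(24953) ≈ 15634.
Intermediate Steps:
o = 90 (o = 9*10 = 90)
r(U) = -318 - U + 2*U**2 (r(U) = -318 - (U + U**2*(-2)) = -318 - (U - 2*U**2) = -318 + (-U + 2*U**2) = -318 - U + 2*U**2)
f = sqrt(24953) ≈ 157.97
r(o) - f = (-318 - 1*90 + 2*90**2) - sqrt(24953) = (-318 - 90 + 2*8100) - sqrt(24953) = (-318 - 90 + 16200) - sqrt(24953) = 15792 - sqrt(24953)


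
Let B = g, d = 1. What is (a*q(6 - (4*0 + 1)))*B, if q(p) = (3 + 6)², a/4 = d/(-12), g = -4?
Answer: 108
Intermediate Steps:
a = -⅓ (a = 4*(1/(-12)) = 4*(1*(-1/12)) = 4*(-1/12) = -⅓ ≈ -0.33333)
B = -4
q(p) = 81 (q(p) = 9² = 81)
(a*q(6 - (4*0 + 1)))*B = -⅓*81*(-4) = -27*(-4) = 108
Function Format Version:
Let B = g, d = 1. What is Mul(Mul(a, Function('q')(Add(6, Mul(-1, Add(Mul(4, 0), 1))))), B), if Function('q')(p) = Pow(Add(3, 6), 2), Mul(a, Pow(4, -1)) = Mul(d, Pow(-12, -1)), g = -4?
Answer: 108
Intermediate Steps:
a = Rational(-1, 3) (a = Mul(4, Mul(1, Pow(-12, -1))) = Mul(4, Mul(1, Rational(-1, 12))) = Mul(4, Rational(-1, 12)) = Rational(-1, 3) ≈ -0.33333)
B = -4
Function('q')(p) = 81 (Function('q')(p) = Pow(9, 2) = 81)
Mul(Mul(a, Function('q')(Add(6, Mul(-1, Add(Mul(4, 0), 1))))), B) = Mul(Mul(Rational(-1, 3), 81), -4) = Mul(-27, -4) = 108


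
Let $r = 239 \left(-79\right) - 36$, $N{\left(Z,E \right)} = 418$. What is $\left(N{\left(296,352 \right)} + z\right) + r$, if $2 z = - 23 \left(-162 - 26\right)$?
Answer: $-16337$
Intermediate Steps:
$r = -18917$ ($r = -18881 - 36 = -18917$)
$z = 2162$ ($z = \frac{\left(-23\right) \left(-162 - 26\right)}{2} = \frac{\left(-23\right) \left(-188\right)}{2} = \frac{1}{2} \cdot 4324 = 2162$)
$\left(N{\left(296,352 \right)} + z\right) + r = \left(418 + 2162\right) - 18917 = 2580 - 18917 = -16337$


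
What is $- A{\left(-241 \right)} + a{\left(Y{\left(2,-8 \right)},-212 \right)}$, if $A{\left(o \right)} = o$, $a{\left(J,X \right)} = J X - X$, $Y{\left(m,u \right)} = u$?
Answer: $2149$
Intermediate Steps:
$a{\left(J,X \right)} = - X + J X$
$- A{\left(-241 \right)} + a{\left(Y{\left(2,-8 \right)},-212 \right)} = \left(-1\right) \left(-241\right) - 212 \left(-1 - 8\right) = 241 - -1908 = 241 + 1908 = 2149$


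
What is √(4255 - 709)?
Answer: 3*√394 ≈ 59.548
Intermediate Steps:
√(4255 - 709) = √3546 = 3*√394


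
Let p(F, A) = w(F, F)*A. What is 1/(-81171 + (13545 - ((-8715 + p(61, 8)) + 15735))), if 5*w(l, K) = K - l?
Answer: -1/74646 ≈ -1.3397e-5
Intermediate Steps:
w(l, K) = -l/5 + K/5 (w(l, K) = (K - l)/5 = -l/5 + K/5)
p(F, A) = 0 (p(F, A) = (-F/5 + F/5)*A = 0*A = 0)
1/(-81171 + (13545 - ((-8715 + p(61, 8)) + 15735))) = 1/(-81171 + (13545 - ((-8715 + 0) + 15735))) = 1/(-81171 + (13545 - (-8715 + 15735))) = 1/(-81171 + (13545 - 1*7020)) = 1/(-81171 + (13545 - 7020)) = 1/(-81171 + 6525) = 1/(-74646) = -1/74646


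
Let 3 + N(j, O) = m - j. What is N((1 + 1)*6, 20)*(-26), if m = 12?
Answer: 78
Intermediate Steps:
N(j, O) = 9 - j (N(j, O) = -3 + (12 - j) = 9 - j)
N((1 + 1)*6, 20)*(-26) = (9 - (1 + 1)*6)*(-26) = (9 - 2*6)*(-26) = (9 - 1*12)*(-26) = (9 - 12)*(-26) = -3*(-26) = 78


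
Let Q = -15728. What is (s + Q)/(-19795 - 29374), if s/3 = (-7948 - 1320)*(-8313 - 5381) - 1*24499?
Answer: -380658751/49169 ≈ -7741.8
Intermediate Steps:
s = 380674479 (s = 3*((-7948 - 1320)*(-8313 - 5381) - 1*24499) = 3*(-9268*(-13694) - 24499) = 3*(126915992 - 24499) = 3*126891493 = 380674479)
(s + Q)/(-19795 - 29374) = (380674479 - 15728)/(-19795 - 29374) = 380658751/(-49169) = 380658751*(-1/49169) = -380658751/49169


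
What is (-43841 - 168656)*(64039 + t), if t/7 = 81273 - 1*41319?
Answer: -73038831349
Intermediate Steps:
t = 279678 (t = 7*(81273 - 1*41319) = 7*(81273 - 41319) = 7*39954 = 279678)
(-43841 - 168656)*(64039 + t) = (-43841 - 168656)*(64039 + 279678) = -212497*343717 = -73038831349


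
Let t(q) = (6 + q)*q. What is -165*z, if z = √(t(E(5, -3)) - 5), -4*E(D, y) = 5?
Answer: -825*I*√7/4 ≈ -545.69*I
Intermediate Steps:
E(D, y) = -5/4 (E(D, y) = -¼*5 = -5/4)
t(q) = q*(6 + q)
z = 5*I*√7/4 (z = √(-5*(6 - 5/4)/4 - 5) = √(-5/4*19/4 - 5) = √(-95/16 - 5) = √(-175/16) = 5*I*√7/4 ≈ 3.3072*I)
-165*z = -825*I*√7/4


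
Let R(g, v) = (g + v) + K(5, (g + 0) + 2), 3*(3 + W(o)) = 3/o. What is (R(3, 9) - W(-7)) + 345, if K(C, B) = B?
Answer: 2556/7 ≈ 365.14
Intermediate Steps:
W(o) = -3 + 1/o (W(o) = -3 + (3/o)/3 = -3 + 1/o)
R(g, v) = 2 + v + 2*g (R(g, v) = (g + v) + ((g + 0) + 2) = (g + v) + (g + 2) = (g + v) + (2 + g) = 2 + v + 2*g)
(R(3, 9) - W(-7)) + 345 = ((2 + 9 + 2*3) - (-3 + 1/(-7))) + 345 = ((2 + 9 + 6) - (-3 - 1/7)) + 345 = (17 - 1*(-22/7)) + 345 = (17 + 22/7) + 345 = 141/7 + 345 = 2556/7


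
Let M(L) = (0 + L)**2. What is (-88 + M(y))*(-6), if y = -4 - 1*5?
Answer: 42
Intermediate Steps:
y = -9 (y = -4 - 5 = -9)
M(L) = L**2
(-88 + M(y))*(-6) = (-88 + (-9)**2)*(-6) = (-88 + 81)*(-6) = -7*(-6) = 42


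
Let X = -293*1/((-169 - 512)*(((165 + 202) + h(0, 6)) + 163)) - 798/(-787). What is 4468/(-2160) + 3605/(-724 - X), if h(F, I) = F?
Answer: -783000883529807/111208591208340 ≈ -7.0408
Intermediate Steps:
X = 288252731/284051910 (X = -293*1/((-169 - 512)*(((165 + 202) + 0) + 163)) - 798/(-787) = -293*(-1/(681*((367 + 0) + 163))) - 798*(-1/787) = -293*(-1/(681*(367 + 163))) + 798/787 = -293/((-681*530)) + 798/787 = -293/(-360930) + 798/787 = -293*(-1/360930) + 798/787 = 293/360930 + 798/787 = 288252731/284051910 ≈ 1.0148)
4468/(-2160) + 3605/(-724 - X) = 4468/(-2160) + 3605/(-724 - 1*288252731/284051910) = 4468*(-1/2160) + 3605/(-724 - 288252731/284051910) = -1117/540 + 3605/(-205941835571/284051910) = -1117/540 + 3605*(-284051910/205941835571) = -1117/540 - 1024007135550/205941835571 = -783000883529807/111208591208340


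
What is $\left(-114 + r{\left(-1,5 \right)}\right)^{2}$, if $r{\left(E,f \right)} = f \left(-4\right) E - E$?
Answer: $8649$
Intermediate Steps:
$r{\left(E,f \right)} = - E - 4 E f$ ($r{\left(E,f \right)} = - 4 f E - E = - 4 E f - E = - E - 4 E f$)
$\left(-114 + r{\left(-1,5 \right)}\right)^{2} = \left(-114 - - (1 + 4 \cdot 5)\right)^{2} = \left(-114 - - (1 + 20)\right)^{2} = \left(-114 - \left(-1\right) 21\right)^{2} = \left(-114 + 21\right)^{2} = \left(-93\right)^{2} = 8649$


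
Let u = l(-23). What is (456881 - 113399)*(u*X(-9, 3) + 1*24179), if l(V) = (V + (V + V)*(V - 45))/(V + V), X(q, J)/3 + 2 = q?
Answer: 9070157433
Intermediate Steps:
X(q, J) = -6 + 3*q
l(V) = (V + 2*V*(-45 + V))/(2*V) (l(V) = (V + (2*V)*(-45 + V))/((2*V)) = (V + 2*V*(-45 + V))*(1/(2*V)) = (V + 2*V*(-45 + V))/(2*V))
u = -135/2 (u = -89/2 - 23 = -135/2 ≈ -67.500)
(456881 - 113399)*(u*X(-9, 3) + 1*24179) = (456881 - 113399)*(-135*(-6 + 3*(-9))/2 + 1*24179) = 343482*(-135*(-6 - 27)/2 + 24179) = 343482*(-135/2*(-33) + 24179) = 343482*(4455/2 + 24179) = 343482*(52813/2) = 9070157433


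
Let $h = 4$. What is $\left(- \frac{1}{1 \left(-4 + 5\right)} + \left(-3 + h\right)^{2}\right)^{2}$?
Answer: $0$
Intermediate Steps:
$\left(- \frac{1}{1 \left(-4 + 5\right)} + \left(-3 + h\right)^{2}\right)^{2} = \left(- \frac{1}{1 \left(-4 + 5\right)} + \left(-3 + 4\right)^{2}\right)^{2} = \left(- \frac{1}{1 \cdot 1} + 1^{2}\right)^{2} = \left(- 1^{-1} + 1\right)^{2} = \left(\left(-1\right) 1 + 1\right)^{2} = \left(-1 + 1\right)^{2} = 0^{2} = 0$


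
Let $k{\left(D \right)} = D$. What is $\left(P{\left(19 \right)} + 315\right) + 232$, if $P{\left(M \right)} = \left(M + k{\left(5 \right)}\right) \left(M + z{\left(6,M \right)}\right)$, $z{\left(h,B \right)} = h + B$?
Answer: $1603$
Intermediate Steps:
$z{\left(h,B \right)} = B + h$
$P{\left(M \right)} = \left(5 + M\right) \left(6 + 2 M\right)$ ($P{\left(M \right)} = \left(M + 5\right) \left(M + \left(M + 6\right)\right) = \left(5 + M\right) \left(M + \left(6 + M\right)\right) = \left(5 + M\right) \left(6 + 2 M\right)$)
$\left(P{\left(19 \right)} + 315\right) + 232 = \left(\left(30 + 2 \cdot 19^{2} + 16 \cdot 19\right) + 315\right) + 232 = \left(\left(30 + 2 \cdot 361 + 304\right) + 315\right) + 232 = \left(\left(30 + 722 + 304\right) + 315\right) + 232 = \left(1056 + 315\right) + 232 = 1371 + 232 = 1603$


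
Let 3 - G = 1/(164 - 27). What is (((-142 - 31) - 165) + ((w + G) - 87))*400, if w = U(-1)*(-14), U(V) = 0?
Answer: -23126000/137 ≈ -1.6880e+5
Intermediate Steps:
G = 410/137 (G = 3 - 1/(164 - 27) = 3 - 1/137 = 410/137 ≈ 2.9927)
w = 0 (w = 0*(-14) = 0)
(((-142 - 31) - 165) + ((w + G) - 87))*400 = (((-142 - 31) - 165) + ((0 + 410/137) - 87))*400 = ((-173 - 165) + (410/137 - 87))*400 = (-338 - 11509/137)*400 = -57815/137*400 = -23126000/137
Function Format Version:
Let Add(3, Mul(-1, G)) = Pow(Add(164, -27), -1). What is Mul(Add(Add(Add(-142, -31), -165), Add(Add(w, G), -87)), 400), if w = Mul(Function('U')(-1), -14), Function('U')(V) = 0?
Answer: Rational(-23126000, 137) ≈ -1.6880e+5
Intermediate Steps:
G = Rational(410, 137) (G = Add(3, Mul(-1, Pow(Add(164, -27), -1))) = Add(3, Mul(-1, Pow(137, -1))) = Add(3, Mul(-1, Rational(1, 137))) = Add(3, Rational(-1, 137)) = Rational(410, 137) ≈ 2.9927)
w = 0 (w = Mul(0, -14) = 0)
Mul(Add(Add(Add(-142, -31), -165), Add(Add(w, G), -87)), 400) = Mul(Add(Add(Add(-142, -31), -165), Add(Add(0, Rational(410, 137)), -87)), 400) = Mul(Add(Add(-173, -165), Add(Rational(410, 137), -87)), 400) = Mul(Add(-338, Rational(-11509, 137)), 400) = Mul(Rational(-57815, 137), 400) = Rational(-23126000, 137)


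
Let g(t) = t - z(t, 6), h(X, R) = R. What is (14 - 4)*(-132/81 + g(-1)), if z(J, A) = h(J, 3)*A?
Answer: -5570/27 ≈ -206.30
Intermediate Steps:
z(J, A) = 3*A
g(t) = -18 + t (g(t) = t - 3*6 = t - 1*18 = t - 18 = -18 + t)
(14 - 4)*(-132/81 + g(-1)) = (14 - 4)*(-132/81 + (-18 - 1)) = 10*(-132*1/81 - 19) = 10*(-44/27 - 19) = 10*(-557/27) = -5570/27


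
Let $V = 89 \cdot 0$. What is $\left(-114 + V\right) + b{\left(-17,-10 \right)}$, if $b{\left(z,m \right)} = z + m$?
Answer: $-141$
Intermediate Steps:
$V = 0$
$b{\left(z,m \right)} = m + z$
$\left(-114 + V\right) + b{\left(-17,-10 \right)} = \left(-114 + 0\right) - 27 = -114 - 27 = -141$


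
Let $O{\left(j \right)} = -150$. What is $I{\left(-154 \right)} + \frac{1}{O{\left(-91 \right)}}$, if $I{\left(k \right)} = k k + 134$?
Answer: $\frac{3577499}{150} \approx 23850.0$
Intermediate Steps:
$I{\left(k \right)} = 134 + k^{2}$ ($I{\left(k \right)} = k^{2} + 134 = 134 + k^{2}$)
$I{\left(-154 \right)} + \frac{1}{O{\left(-91 \right)}} = \left(134 + \left(-154\right)^{2}\right) + \frac{1}{-150} = \left(134 + 23716\right) - \frac{1}{150} = 23850 - \frac{1}{150} = \frac{3577499}{150}$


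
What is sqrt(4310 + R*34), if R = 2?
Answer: sqrt(4378) ≈ 66.167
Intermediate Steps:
sqrt(4310 + R*34) = sqrt(4310 + 2*34) = sqrt(4310 + 68) = sqrt(4378)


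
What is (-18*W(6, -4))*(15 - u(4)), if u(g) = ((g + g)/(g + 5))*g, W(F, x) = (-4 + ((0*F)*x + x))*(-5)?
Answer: -8240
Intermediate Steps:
W(F, x) = 20 - 5*x (W(F, x) = (-4 + (0*x + x))*(-5) = (-4 + (0 + x))*(-5) = (-4 + x)*(-5) = 20 - 5*x)
u(g) = 2*g**2/(5 + g) (u(g) = ((2*g)/(5 + g))*g = (2*g/(5 + g))*g = 2*g**2/(5 + g))
(-18*W(6, -4))*(15 - u(4)) = (-18*(20 - 5*(-4)))*(15 - 2*4**2/(5 + 4)) = (-18*(20 + 20))*(15 - 2*16/9) = (-18*40)*(15 - 2*16/9) = -720*(15 - 1*32/9) = -720*(15 - 32/9) = -720*103/9 = -8240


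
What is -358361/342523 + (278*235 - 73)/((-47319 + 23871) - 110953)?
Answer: -70516100172/46035433723 ≈ -1.5318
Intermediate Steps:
-358361/342523 + (278*235 - 73)/((-47319 + 23871) - 110953) = -358361*1/342523 + (65330 - 73)/(-23448 - 110953) = -358361/342523 + 65257/(-134401) = -358361/342523 + 65257*(-1/134401) = -358361/342523 - 65257/134401 = -70516100172/46035433723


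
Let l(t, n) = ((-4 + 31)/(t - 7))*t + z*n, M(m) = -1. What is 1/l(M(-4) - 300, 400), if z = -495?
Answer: -44/8710839 ≈ -5.0512e-6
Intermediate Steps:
l(t, n) = -495*n + 27*t/(-7 + t) (l(t, n) = ((-4 + 31)/(t - 7))*t - 495*n = (27/(-7 + t))*t - 495*n = 27*t/(-7 + t) - 495*n = -495*n + 27*t/(-7 + t))
1/l(M(-4) - 300, 400) = 1/(9*(3*(-1 - 300) + 385*400 - 55*400*(-1 - 300))/(-7 + (-1 - 300))) = 1/(9*(3*(-301) + 154000 - 55*400*(-301))/(-7 - 301)) = 1/(9*(-903 + 154000 + 6622000)/(-308)) = 1/(9*(-1/308)*6775097) = 1/(-8710839/44) = -44/8710839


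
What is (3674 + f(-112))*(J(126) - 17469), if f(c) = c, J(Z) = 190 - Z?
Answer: -61996610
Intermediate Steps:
(3674 + f(-112))*(J(126) - 17469) = (3674 - 112)*((190 - 1*126) - 17469) = 3562*((190 - 126) - 17469) = 3562*(64 - 17469) = 3562*(-17405) = -61996610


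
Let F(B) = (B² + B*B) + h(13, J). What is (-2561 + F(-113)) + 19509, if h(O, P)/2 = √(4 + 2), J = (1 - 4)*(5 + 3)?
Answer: 42486 + 2*√6 ≈ 42491.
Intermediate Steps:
J = -24 (J = -3*8 = -24)
h(O, P) = 2*√6 (h(O, P) = 2*√(4 + 2) = 2*√6)
F(B) = 2*√6 + 2*B² (F(B) = (B² + B*B) + 2*√6 = (B² + B²) + 2*√6 = 2*B² + 2*√6 = 2*√6 + 2*B²)
(-2561 + F(-113)) + 19509 = (-2561 + (2*√6 + 2*(-113)²)) + 19509 = (-2561 + (2*√6 + 2*12769)) + 19509 = (-2561 + (2*√6 + 25538)) + 19509 = (-2561 + (25538 + 2*√6)) + 19509 = (22977 + 2*√6) + 19509 = 42486 + 2*√6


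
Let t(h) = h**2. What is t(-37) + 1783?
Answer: 3152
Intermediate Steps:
t(-37) + 1783 = (-37)**2 + 1783 = 1369 + 1783 = 3152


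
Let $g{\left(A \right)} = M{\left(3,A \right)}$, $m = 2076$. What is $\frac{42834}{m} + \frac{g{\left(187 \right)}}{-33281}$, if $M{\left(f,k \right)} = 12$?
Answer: $\frac{237588907}{11515226} \approx 20.633$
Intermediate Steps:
$g{\left(A \right)} = 12$
$\frac{42834}{m} + \frac{g{\left(187 \right)}}{-33281} = \frac{42834}{2076} + \frac{12}{-33281} = 42834 \cdot \frac{1}{2076} + 12 \left(- \frac{1}{33281}\right) = \frac{7139}{346} - \frac{12}{33281} = \frac{237588907}{11515226}$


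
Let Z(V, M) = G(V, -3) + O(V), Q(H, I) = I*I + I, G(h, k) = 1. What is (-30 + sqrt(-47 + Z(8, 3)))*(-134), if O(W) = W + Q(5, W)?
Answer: 4020 - 134*sqrt(34) ≈ 3238.7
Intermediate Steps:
Q(H, I) = I + I**2 (Q(H, I) = I**2 + I = I + I**2)
O(W) = W + W*(1 + W)
Z(V, M) = 1 + V*(2 + V)
(-30 + sqrt(-47 + Z(8, 3)))*(-134) = (-30 + sqrt(-47 + (1 + 8 + 8*(1 + 8))))*(-134) = (-30 + sqrt(-47 + (1 + 8 + 8*9)))*(-134) = (-30 + sqrt(-47 + (1 + 8 + 72)))*(-134) = (-30 + sqrt(-47 + 81))*(-134) = (-30 + sqrt(34))*(-134) = 4020 - 134*sqrt(34)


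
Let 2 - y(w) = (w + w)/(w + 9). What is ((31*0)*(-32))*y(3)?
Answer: 0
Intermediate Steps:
y(w) = 2 - 2*w/(9 + w) (y(w) = 2 - (w + w)/(w + 9) = 2 - 2*w/(9 + w))
((31*0)*(-32))*y(3) = ((31*0)*(-32))*(18/(9 + 3)) = (0*(-32))*(18/12) = 0*(18*(1/12)) = 0*(3/2) = 0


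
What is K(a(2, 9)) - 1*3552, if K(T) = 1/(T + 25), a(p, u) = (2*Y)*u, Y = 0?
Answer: -88799/25 ≈ -3552.0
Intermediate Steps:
a(p, u) = 0 (a(p, u) = (2*0)*u = 0*u = 0)
K(T) = 1/(25 + T)
K(a(2, 9)) - 1*3552 = 1/(25 + 0) - 1*3552 = 1/25 - 3552 = -88799/25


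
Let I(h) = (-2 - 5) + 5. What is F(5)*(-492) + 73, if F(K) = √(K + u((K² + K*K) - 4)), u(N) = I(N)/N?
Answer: 73 - 492*√2622/23 ≈ -1022.4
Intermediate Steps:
I(h) = -2 (I(h) = -7 + 5 = -2)
u(N) = -2/N
F(K) = √(K - 2/(-4 + 2*K²)) (F(K) = √(K - 2/((K² + K*K) - 4)) = √(K - 2/((K² + K²) - 4)) = √(K - 2/(2*K² - 4)) = √(K - 2/(-4 + 2*K²)))
F(5)*(-492) + 73 = √((-1 + 5*(-2 + 5²))/(-2 + 5²))*(-492) + 73 = √((-1 + 5*(-2 + 25))/(-2 + 25))*(-492) + 73 = √((-1 + 5*23)/23)*(-492) + 73 = √((-1 + 115)/23)*(-492) + 73 = √((1/23)*114)*(-492) + 73 = √(114/23)*(-492) + 73 = (√2622/23)*(-492) + 73 = -492*√2622/23 + 73 = 73 - 492*√2622/23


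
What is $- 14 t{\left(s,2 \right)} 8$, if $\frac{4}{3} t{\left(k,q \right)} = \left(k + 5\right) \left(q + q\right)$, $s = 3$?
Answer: $-2688$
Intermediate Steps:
$t{\left(k,q \right)} = \frac{3 q \left(5 + k\right)}{2}$ ($t{\left(k,q \right)} = \frac{3 \left(k + 5\right) \left(q + q\right)}{4} = \frac{3 \left(5 + k\right) 2 q}{4} = \frac{3 \cdot 2 q \left(5 + k\right)}{4} = \frac{3 q \left(5 + k\right)}{2}$)
$- 14 t{\left(s,2 \right)} 8 = - 14 \cdot \frac{3}{2} \cdot 2 \left(5 + 3\right) 8 = - 14 \cdot \frac{3}{2} \cdot 2 \cdot 8 \cdot 8 = \left(-14\right) 24 \cdot 8 = \left(-336\right) 8 = -2688$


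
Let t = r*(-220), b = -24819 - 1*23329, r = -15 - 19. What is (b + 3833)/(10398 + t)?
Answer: -44315/17878 ≈ -2.4787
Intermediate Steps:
r = -34
b = -48148 (b = -24819 - 23329 = -48148)
t = 7480 (t = -34*(-220) = 7480)
(b + 3833)/(10398 + t) = (-48148 + 3833)/(10398 + 7480) = -44315/17878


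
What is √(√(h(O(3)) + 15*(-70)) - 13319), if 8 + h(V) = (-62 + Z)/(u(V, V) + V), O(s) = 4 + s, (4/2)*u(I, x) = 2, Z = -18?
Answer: √(-13319 + 2*I*√267) ≈ 0.1416 + 115.41*I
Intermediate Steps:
u(I, x) = 1 (u(I, x) = (½)*2 = 1)
h(V) = -8 - 80/(1 + V) (h(V) = -8 + (-62 - 18)/(1 + V) = -8 - 80/(1 + V))
√(√(h(O(3)) + 15*(-70)) - 13319) = √(√(8*(-11 - (4 + 3))/(1 + (4 + 3)) + 15*(-70)) - 13319) = √(√(8*(-11 - 1*7)/(1 + 7) - 1050) - 13319) = √(√(8*(-11 - 7)/8 - 1050) - 13319) = √(√(8*(⅛)*(-18) - 1050) - 13319) = √(√(-18 - 1050) - 13319) = √(√(-1068) - 13319) = √(2*I*√267 - 13319) = √(-13319 + 2*I*√267)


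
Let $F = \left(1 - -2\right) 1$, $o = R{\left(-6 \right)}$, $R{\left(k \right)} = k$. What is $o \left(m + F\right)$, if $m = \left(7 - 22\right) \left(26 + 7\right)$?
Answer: $2952$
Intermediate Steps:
$m = -495$ ($m = \left(-15\right) 33 = -495$)
$o = -6$
$F = 3$ ($F = \left(1 + 2\right) 1 = 3 \cdot 1 = 3$)
$o \left(m + F\right) = - 6 \left(-495 + 3\right) = \left(-6\right) \left(-492\right) = 2952$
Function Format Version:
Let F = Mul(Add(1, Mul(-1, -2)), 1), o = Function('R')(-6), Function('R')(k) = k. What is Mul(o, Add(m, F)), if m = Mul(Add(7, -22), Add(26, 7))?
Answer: 2952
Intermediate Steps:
m = -495 (m = Mul(-15, 33) = -495)
o = -6
F = 3 (F = Mul(Add(1, 2), 1) = Mul(3, 1) = 3)
Mul(o, Add(m, F)) = Mul(-6, Add(-495, 3)) = Mul(-6, -492) = 2952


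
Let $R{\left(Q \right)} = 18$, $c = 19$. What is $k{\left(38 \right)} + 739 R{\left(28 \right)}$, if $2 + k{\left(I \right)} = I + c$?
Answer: $13357$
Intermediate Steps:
$k{\left(I \right)} = 17 + I$ ($k{\left(I \right)} = -2 + \left(I + 19\right) = -2 + \left(19 + I\right) = 17 + I$)
$k{\left(38 \right)} + 739 R{\left(28 \right)} = \left(17 + 38\right) + 739 \cdot 18 = 55 + 13302 = 13357$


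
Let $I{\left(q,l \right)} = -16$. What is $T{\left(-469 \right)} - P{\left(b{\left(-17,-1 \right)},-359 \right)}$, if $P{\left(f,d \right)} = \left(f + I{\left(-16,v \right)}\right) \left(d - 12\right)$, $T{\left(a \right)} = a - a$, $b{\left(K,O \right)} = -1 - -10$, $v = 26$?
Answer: $-2597$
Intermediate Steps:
$b{\left(K,O \right)} = 9$ ($b{\left(K,O \right)} = -1 + 10 = 9$)
$T{\left(a \right)} = 0$
$P{\left(f,d \right)} = \left(-16 + f\right) \left(-12 + d\right)$ ($P{\left(f,d \right)} = \left(f - 16\right) \left(d - 12\right) = \left(-16 + f\right) \left(-12 + d\right)$)
$T{\left(-469 \right)} - P{\left(b{\left(-17,-1 \right)},-359 \right)} = 0 - \left(192 - -5744 - 108 - 3231\right) = 0 - \left(192 + 5744 - 108 - 3231\right) = 0 - 2597 = -2597$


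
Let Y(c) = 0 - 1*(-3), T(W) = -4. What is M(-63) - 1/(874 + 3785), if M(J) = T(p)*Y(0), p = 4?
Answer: -55909/4659 ≈ -12.000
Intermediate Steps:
Y(c) = 3 (Y(c) = 0 + 3 = 3)
M(J) = -12 (M(J) = -4*3 = -12)
M(-63) - 1/(874 + 3785) = -12 - 1/(874 + 3785) = -12 - 1/4659 = -55909/4659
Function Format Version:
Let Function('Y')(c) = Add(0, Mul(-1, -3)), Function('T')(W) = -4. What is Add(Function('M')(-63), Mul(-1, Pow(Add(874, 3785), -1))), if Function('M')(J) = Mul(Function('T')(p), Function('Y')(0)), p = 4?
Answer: Rational(-55909, 4659) ≈ -12.000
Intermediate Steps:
Function('Y')(c) = 3 (Function('Y')(c) = Add(0, 3) = 3)
Function('M')(J) = -12 (Function('M')(J) = Mul(-4, 3) = -12)
Add(Function('M')(-63), Mul(-1, Pow(Add(874, 3785), -1))) = Add(-12, Mul(-1, Pow(Add(874, 3785), -1))) = Add(-12, Mul(-1, Pow(4659, -1))) = Add(-12, Mul(-1, Rational(1, 4659))) = Add(-12, Rational(-1, 4659)) = Rational(-55909, 4659)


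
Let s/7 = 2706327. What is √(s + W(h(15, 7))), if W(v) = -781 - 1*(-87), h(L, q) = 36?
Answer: √18943595 ≈ 4352.4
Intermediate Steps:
W(v) = -694 (W(v) = -781 + 87 = -694)
s = 18944289 (s = 7*2706327 = 18944289)
√(s + W(h(15, 7))) = √(18944289 - 694) = √18943595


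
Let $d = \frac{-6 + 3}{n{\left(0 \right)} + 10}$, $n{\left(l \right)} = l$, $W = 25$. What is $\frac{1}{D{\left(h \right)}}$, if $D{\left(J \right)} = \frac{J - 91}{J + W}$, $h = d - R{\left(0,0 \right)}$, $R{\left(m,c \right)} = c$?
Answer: $- \frac{247}{913} \approx -0.27054$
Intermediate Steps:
$d = - \frac{3}{10}$ ($d = \frac{-6 + 3}{0 + 10} = - \frac{3}{10} \approx -0.3$)
$h = - \frac{3}{10}$ ($h = - \frac{3}{10} - 0 = - \frac{3}{10} + 0 = - \frac{3}{10} \approx -0.3$)
$D{\left(J \right)} = \frac{-91 + J}{25 + J}$ ($D{\left(J \right)} = \frac{J - 91}{J + 25} = \frac{-91 + J}{25 + J}$)
$\frac{1}{D{\left(h \right)}} = \frac{1}{\frac{1}{25 - \frac{3}{10}} \left(-91 - \frac{3}{10}\right)} = \frac{1}{\frac{1}{\frac{247}{10}} \left(- \frac{913}{10}\right)} = \frac{1}{\frac{10}{247} \left(- \frac{913}{10}\right)} = \frac{1}{- \frac{913}{247}} = - \frac{247}{913}$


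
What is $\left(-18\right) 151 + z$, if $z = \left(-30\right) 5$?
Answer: $-2868$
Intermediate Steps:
$z = -150$
$\left(-18\right) 151 + z = \left(-18\right) 151 - 150 = -2718 - 150 = -2868$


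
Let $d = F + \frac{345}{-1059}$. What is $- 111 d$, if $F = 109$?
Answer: $- \frac{4258182}{353} \approx -12063.0$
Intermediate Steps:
$d = \frac{38362}{353}$ ($d = 109 + \frac{345}{-1059} = 109 + 345 \left(- \frac{1}{1059}\right) = 109 - \frac{115}{353} = \frac{38362}{353} \approx 108.67$)
$- 111 d = \left(-111\right) \frac{38362}{353} = - \frac{4258182}{353}$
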